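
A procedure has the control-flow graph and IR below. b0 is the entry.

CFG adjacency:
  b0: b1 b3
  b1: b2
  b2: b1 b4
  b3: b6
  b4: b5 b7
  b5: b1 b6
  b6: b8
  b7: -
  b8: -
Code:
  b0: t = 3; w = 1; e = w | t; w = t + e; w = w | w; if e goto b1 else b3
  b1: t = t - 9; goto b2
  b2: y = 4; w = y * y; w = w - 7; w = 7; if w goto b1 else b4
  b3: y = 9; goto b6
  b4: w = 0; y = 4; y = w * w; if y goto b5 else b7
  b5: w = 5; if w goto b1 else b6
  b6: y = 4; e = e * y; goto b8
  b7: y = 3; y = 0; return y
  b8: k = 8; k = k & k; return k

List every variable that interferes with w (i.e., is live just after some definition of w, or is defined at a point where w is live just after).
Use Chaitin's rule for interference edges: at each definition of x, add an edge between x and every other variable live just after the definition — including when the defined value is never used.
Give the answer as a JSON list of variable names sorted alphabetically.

Block summaries:
  b0: def={e,t,w} ue=∅
  b1: def={t} ue={t}
  b2: def={w,y} ue=∅
  b3: def={y} ue=∅
  b4: def={w,y} ue=∅
  b5: def={w} ue=∅
  b6: def={e,y} ue={e}
  b7: def={y} ue=∅
  b8: def={k} ue=∅

Liveness:
  live b0: ∅→{e,t}
  live b1: {e,t}→{e,t}
  live b2: {e,t}→{e,t}
  live b3: {e}→{e}
  live b4: {e,t}→{e,t}
  live b5: {e,t}→{e,t}
  live b6: {e}→∅
  live b7: ∅→∅
  live b8: ∅→∅

Interference:
  e: {t,w,y}
  k: ∅
  t: {e,w,y}
  w: {e,t,y}
  y: {e,t,w}

N(w) = ["e", "t", "y"]

Answer: ["e", "t", "y"]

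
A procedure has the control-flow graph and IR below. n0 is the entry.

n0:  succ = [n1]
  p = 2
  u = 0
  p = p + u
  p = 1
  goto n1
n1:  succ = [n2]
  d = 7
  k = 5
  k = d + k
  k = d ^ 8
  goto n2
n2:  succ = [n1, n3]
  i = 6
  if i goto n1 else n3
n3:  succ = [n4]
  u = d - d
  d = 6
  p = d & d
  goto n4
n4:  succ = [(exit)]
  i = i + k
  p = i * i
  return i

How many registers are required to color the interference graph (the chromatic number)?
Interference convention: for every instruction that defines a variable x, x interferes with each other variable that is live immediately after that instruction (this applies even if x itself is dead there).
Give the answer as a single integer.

def/use:
  n0: def={p,u} ue=∅
  n1: def={d,k} ue=∅
  n2: def={i} ue=∅
  n3: def={d,p,u} ue={d}
  n4: def={i,p} ue={i,k}

Liveness:
  n0 li=∅ lo=∅
  n1 li=∅ lo={d,k}
  n2 li={d,k} lo={d,i,k}
  n3 li={d,i,k} lo={i,k}
  n4 li={i,k} lo=∅

Interference:
  d↔{i,k}
  i↔{d,k,p,u}
  k↔{d,i,p,u}
  p↔{i,k,u}
  u↔{i,k,p}

Chromatic number:
  {i,k,p,u} pairwise interfere (4-clique) ⇒ χ ≥ 4
  assign d→r2 i→r0 k→r1 p→r2 u→r3 — no edge inside a register ⇒ χ ≤ 4
  χ = 4

Answer: 4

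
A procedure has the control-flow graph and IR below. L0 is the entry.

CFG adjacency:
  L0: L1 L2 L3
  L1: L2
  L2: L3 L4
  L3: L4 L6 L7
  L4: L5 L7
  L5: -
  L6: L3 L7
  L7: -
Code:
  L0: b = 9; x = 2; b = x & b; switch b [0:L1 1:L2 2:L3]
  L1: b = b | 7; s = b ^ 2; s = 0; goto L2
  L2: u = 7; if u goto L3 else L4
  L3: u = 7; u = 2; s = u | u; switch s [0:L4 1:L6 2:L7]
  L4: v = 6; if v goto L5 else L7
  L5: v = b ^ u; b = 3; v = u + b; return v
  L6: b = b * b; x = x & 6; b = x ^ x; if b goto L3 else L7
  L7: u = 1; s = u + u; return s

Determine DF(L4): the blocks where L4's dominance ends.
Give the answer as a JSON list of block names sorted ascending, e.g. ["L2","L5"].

idom tree: L1←L0 L2←L0 L3←L0 L4←L0 L5←L4 L6←L3 L7←L0
Dom∩ at merges:
  L2: preds {L0,L1}: {L0} ∩ {L0,L1} = {L0}; idom=L0
  L3: preds {L0,L2,L6}: {L0} ∩ {L0,L2} ∩ {L0,L3,L6} = {L0}; idom=L0
  L4: preds {L2,L3}: {L0,L2} ∩ {L0,L3} = {L0}; idom=L0
  L7: preds {L3,L4,L6}: {L0,L3} ∩ {L0,L4} ∩ {L0,L3,L6} = {L0}; idom=L0

DF walk-up:
  L2←L0: walk · to L0
  L2←L1: walk L1 to L0
  L3←L0: walk · to L0
  L3←L2: walk L2 to L0
  L3←L6: walk L6→L3 to L0
  L4←L2: walk L2 to L0
  L4←L3: walk L3 to L0
  L7←L3: walk L3 to L0
  L7←L4: walk L4 to L0
  L7←L6: walk L6→L3 to L0
  DF(L0)=∅
  DF(L1)={L2}
  DF(L2)={L3,L4}
  DF(L3)={L3,L4,L7}
  DF(L4)={L7}
  DF(L5)=∅
  DF(L6)={L3,L7}
  DF(L7)=∅

DF(L4) = ["L7"]

Answer: ["L7"]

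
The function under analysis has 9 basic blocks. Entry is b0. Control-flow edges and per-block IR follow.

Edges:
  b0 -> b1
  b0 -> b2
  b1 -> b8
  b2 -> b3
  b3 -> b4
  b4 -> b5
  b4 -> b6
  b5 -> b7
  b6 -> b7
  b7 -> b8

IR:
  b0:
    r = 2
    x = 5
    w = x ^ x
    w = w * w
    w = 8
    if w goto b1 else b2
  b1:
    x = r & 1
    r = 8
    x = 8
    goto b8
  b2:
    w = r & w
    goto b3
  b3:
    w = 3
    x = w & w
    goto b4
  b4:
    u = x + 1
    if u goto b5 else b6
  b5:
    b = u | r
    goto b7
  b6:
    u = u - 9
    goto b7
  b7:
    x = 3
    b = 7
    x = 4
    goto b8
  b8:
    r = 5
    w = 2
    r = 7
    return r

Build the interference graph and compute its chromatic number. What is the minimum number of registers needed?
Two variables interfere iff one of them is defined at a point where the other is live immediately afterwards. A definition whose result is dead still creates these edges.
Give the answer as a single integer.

Answer: 2

Derivation:
def/use:
  b0: def={r,w,x} ue=∅
  b1: def={r,x} ue={r}
  b2: def={w} ue={r,w}
  b3: def={w,x} ue=∅
  b4: def={u} ue={x}
  b5: def={b} ue={r,u}
  b6: def={u} ue={u}
  b7: def={b,x} ue=∅
  b8: def={r,w} ue=∅

Live sets:
  b0: in=∅ out={r,w}
  b1: in={r} out=∅
  b2: in={r,w} out={r}
  b3: in={r} out={r,x}
  b4: in={r,x} out={r,u}
  b5: in={r,u} out=∅
  b6: in={u} out=∅
  b7: in=∅ out=∅
  b8: in=∅ out=∅

Interfere edges:
  b: ∅
  r: {u,w,x}
  u: {r}
  w: {r}
  x: {r}

Chromatic number:
  {r,u} pairwise interfere (2-clique) ⇒ χ ≥ 2
  2-colouring: r0={b,r}  r1={u,w,x}
  χ = 2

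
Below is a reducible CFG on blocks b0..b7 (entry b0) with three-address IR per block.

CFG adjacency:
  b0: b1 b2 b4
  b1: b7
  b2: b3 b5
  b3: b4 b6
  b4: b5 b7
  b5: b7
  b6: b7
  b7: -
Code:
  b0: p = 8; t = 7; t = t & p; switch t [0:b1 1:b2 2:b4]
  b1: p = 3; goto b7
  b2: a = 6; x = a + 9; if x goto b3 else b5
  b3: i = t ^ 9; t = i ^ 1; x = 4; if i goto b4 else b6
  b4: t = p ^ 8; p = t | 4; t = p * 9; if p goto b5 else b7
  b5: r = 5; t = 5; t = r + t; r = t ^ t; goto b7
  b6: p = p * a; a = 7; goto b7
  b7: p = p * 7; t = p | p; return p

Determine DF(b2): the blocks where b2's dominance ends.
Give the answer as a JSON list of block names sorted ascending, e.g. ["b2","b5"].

idom tree: b1←b0 b2←b0 b3←b2 b4←b0 b5←b0 b6←b3 b7←b0
Dom at joins:
  b4: preds {b0,b3}: {b0} ∩ {b0,b2,b3} = {b0}; idom=b0
  b5: preds {b2,b4}: {b0,b2} ∩ {b0,b4} = {b0}; idom=b0
  b7: preds {b1,b4,b5,b6}: {b0,b1} ∩ {b0,b4} ∩ {b0,b5} ∩ {b0,b2,b3,b6} = {b0}; idom=b0

DF walk-up:
  join b4 pred b0: · stop@b0
  join b4 pred b3: b3→b2 stop@b0
  join b5 pred b2: b2 stop@b0
  join b5 pred b4: b4 stop@b0
  join b7 pred b1: b1 stop@b0
  join b7 pred b4: b4 stop@b0
  join b7 pred b5: b5 stop@b0
  join b7 pred b6: b6→b3→b2 stop@b0
  DF(b0)=∅
  DF(b1)={b7}
  DF(b2)={b4,b5,b7}
  DF(b3)={b4,b7}
  DF(b4)={b5,b7}
  DF(b5)={b7}
  DF(b6)={b7}
  DF(b7)=∅

DF(b2) = ["b4", "b5", "b7"]

Answer: ["b4", "b5", "b7"]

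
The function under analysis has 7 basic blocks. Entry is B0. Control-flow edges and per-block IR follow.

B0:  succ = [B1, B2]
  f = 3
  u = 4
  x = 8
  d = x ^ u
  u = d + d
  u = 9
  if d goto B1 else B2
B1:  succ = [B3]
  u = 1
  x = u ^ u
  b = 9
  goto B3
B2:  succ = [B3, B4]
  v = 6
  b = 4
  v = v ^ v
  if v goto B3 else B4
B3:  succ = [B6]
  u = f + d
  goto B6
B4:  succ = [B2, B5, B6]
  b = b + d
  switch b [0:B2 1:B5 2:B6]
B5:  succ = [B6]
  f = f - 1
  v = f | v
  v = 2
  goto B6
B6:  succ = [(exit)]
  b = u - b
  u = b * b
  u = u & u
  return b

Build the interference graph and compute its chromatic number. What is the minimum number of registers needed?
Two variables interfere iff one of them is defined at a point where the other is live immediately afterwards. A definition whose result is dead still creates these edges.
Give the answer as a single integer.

Answer: 5

Working:
Per-block:
  B0: def={d,f,u,x} ue=∅
  B1: def={b,u,x} ue=∅
  B2: def={b,v} ue=∅
  B3: def={u} ue={d,f}
  B4: def={b} ue={b,d}
  B5: def={f,v} ue={f,v}
  B6: def={b,u} ue={b,u}

Liveness:
  live B0: ∅→{d,f,u}
  live B1: {d,f}→{b,d,f}
  live B2: {d,f,u}→{b,d,f,u,v}
  live B3: {b,d,f}→{b,u}
  live B4: {b,d,f,u,v}→{b,d,f,u,v}
  live B5: {b,f,u,v}→{b,u}
  live B6: {b,u}→∅

Interference:
  b — {d,f,u,v}
  d — {b,f,u,v,x}
  f — {b,d,u,v,x}
  u — {b,d,f,v,x}
  v — {b,d,f,u}
  x — {d,f,u}

Chromatic number:
  {b,d,f,u,v} pairwise interfere (5-clique) ⇒ χ ≥ 5
  5-colouring: c0={d}  c1={f}  c2={u}  c3={b,x}  c4={v}
  χ = 5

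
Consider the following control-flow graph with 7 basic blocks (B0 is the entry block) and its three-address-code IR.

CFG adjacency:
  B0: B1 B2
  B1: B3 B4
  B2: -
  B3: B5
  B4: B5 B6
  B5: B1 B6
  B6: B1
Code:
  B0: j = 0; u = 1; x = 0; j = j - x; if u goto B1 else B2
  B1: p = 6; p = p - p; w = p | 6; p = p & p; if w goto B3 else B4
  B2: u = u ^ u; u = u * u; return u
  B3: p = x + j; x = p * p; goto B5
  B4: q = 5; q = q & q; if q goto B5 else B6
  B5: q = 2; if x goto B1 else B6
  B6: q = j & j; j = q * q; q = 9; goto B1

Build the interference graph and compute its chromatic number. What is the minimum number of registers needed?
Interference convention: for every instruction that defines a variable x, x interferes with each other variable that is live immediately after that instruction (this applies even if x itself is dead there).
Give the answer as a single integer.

def/use:
  B0: {j,u,x} / ∅
  B1: {p,w} / ∅
  B2: {u} / {u}
  B3: {p,x} / {j,x}
  B4: {q} / ∅
  B5: {q} / {x}
  B6: {j,q} / {j}

Live sets:
  B0: in=∅ out={j,u,x}
  B1: in={j,x} out={j,x}
  B2: in={u} out=∅
  B3: in={j,x} out={j,x}
  B4: in={j,x} out={j,x}
  B5: in={j,x} out={j,x}
  B6: in={j,x} out={j,x}

Conflict graph:
  j: {p,q,u,w,x}
  p: {j,w,x}
  q: {j,x}
  u: {j,x}
  w: {j,p,x}
  x: {j,p,q,u,w}

Chromatic number:
  lower bound: {j,p,w,x} mutually conflict ⇒ χ ≥ 4
  assign j→R0 p→R2 q→R2 u→R2 w→R3 x→R1 — no edge inside a register ⇒ χ ≤ 4
  χ = 4

Answer: 4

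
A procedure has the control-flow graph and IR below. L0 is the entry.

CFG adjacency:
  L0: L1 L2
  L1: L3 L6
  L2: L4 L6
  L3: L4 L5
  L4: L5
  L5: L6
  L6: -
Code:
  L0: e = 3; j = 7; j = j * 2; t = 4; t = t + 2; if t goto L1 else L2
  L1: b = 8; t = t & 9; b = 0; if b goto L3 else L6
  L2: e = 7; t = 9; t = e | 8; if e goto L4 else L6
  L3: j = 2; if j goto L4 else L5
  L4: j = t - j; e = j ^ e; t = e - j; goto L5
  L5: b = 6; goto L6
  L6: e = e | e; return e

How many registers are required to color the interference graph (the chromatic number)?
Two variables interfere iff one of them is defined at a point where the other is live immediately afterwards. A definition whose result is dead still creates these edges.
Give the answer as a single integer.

Per-block:
  L0 def {e,j,t} use ∅
  L1 def {b,t} use {t}
  L2 def {e,t} use ∅
  L3 def {j} use ∅
  L4 def {e,j,t} use {e,j,t}
  L5 def {b} use ∅
  L6 def {e} use {e}

Backward fixpoint:
  L0 li=∅ lo={e,j,t}
  L1 li={e,t} lo={e,t}
  L2 li={j} lo={e,j,t}
  L3 li={e,t} lo={e,j,t}
  L4 li={e,j,t} lo={e}
  L5 li={e} lo={e}
  L6 li={e} lo=∅

Interference:
  b — {e,t}
  e — {b,j,t}
  j — {e,t}
  t — {b,e,j}

Colouring:
  {b,e,t} pairwise interfere (3-clique) ⇒ χ ≥ 3
  3-colouring: c0={e}  c1={t}  c2={b,j}
  χ = 3

Answer: 3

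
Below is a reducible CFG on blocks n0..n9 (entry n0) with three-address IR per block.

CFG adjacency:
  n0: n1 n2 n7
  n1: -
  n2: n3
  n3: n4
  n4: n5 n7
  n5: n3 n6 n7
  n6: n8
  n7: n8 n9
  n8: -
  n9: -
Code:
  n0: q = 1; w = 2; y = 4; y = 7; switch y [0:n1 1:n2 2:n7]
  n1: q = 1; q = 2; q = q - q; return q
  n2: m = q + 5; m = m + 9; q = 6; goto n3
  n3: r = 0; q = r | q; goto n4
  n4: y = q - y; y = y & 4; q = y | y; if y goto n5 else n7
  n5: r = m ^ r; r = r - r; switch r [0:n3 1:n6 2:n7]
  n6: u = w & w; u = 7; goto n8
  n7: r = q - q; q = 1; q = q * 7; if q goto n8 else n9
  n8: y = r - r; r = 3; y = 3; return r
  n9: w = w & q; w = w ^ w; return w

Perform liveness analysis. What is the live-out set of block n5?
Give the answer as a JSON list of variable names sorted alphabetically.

Answer: ["m", "q", "r", "w", "y"]

Derivation:
Block summaries:
  n0: def={q,w,y} ue=∅
  n1: def={q} ue=∅
  n2: def={m,q} ue={q}
  n3: def={q,r} ue={q}
  n4: def={q,y} ue={q,y}
  n5: def={r} ue={m,r}
  n6: def={u} ue={w}
  n7: def={q,r} ue={q}
  n8: def={r,y} ue={r}
  n9: def={w} ue={q,w}

Live sets:
  n0: in=∅ out={q,w,y}
  n1: in=∅ out=∅
  n2: in={q,w,y} out={m,q,w,y}
  n3: in={m,q,w,y} out={m,q,r,w,y}
  n4: in={m,q,r,w,y} out={m,q,r,w,y}
  n5: in={m,q,r,w,y} out={m,q,r,w,y}
  n6: in={r,w} out={r}
  n7: in={q,w} out={q,r,w}
  n8: in={r} out=∅
  n9: in={q,w} out=∅

live-out(n5) = ["m", "q", "r", "w", "y"]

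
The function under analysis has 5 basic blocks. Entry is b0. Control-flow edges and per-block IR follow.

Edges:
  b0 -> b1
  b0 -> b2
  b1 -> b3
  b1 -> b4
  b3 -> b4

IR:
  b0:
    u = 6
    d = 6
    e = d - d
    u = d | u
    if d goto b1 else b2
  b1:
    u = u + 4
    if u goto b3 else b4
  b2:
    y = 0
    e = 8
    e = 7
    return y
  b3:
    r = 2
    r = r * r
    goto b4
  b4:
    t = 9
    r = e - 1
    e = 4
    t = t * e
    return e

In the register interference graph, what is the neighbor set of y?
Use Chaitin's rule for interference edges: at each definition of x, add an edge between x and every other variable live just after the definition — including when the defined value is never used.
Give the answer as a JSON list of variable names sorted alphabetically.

Answer: ["e"]

Derivation:
Block summaries:
  b0: {d,e,u} / ∅
  b1: {u} / {u}
  b2: {e,y} / ∅
  b3: {r} / ∅
  b4: {e,r,t} / {e}

Live sets:
  live b0: ∅→{e,u}
  live b1: {e,u}→{e}
  live b2: ∅→∅
  live b3: {e}→{e}
  live b4: {e}→∅

Interference:
  d — {e,u}
  e — {d,r,t,u,y}
  r — {e,t}
  t — {e,r}
  u — {d,e}
  y — {e}

N(y) = ["e"]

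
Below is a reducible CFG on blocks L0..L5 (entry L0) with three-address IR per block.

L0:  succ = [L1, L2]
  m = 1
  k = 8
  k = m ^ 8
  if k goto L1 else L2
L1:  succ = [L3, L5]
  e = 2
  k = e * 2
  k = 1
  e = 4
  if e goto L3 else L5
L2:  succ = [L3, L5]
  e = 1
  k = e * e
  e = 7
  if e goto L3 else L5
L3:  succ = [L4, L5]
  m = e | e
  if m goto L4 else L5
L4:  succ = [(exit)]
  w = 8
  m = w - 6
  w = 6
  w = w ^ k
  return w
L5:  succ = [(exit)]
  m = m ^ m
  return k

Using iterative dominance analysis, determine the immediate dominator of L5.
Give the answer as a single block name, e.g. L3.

idom tree: L1←L0 L2←L0 L3←L0 L4←L3 L5←L0
Join-block Dom:
  L3: preds {L1,L2}: {L0,L1} ∩ {L0,L2} = {L0}; idom=L0
  L5: preds {L1,L2,L3}: {L0,L1} ∩ {L0,L2} ∩ {L0,L3} = {L0}; idom=L0

idom(L5) = L0

Answer: L0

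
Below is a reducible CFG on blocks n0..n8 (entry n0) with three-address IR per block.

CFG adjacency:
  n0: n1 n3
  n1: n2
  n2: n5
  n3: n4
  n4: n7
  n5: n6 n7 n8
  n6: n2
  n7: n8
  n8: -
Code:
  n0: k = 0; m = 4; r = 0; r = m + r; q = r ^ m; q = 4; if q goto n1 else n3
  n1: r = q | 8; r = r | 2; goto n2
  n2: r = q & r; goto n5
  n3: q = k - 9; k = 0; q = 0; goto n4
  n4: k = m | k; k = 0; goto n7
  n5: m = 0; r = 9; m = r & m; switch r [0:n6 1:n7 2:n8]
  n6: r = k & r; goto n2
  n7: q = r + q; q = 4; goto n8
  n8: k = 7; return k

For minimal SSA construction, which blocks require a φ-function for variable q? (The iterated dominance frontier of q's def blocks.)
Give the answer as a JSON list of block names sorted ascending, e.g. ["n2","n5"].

idom tree: n1←n0 n2←n1 n3←n0 n4←n3 n5←n2 n6←n5 n7←n0 n8←n0
Join-block Dom:
  n2: preds {n1,n6}: {n0,n1} ∩ {n0,n1,n2,n5,n6} = {n0,n1}; idom=n1
  n7: preds {n4,n5}: {n0,n3,n4} ∩ {n0,n1,n2,n5} = {n0}; idom=n0
  n8: preds {n5,n7}: {n0,n1,n2,n5} ∩ {n0,n7} = {n0}; idom=n0

Frontier:
  n2←n1: walk · to n1
  n2←n6: walk n6→n5→n2 to n1
  n7←n4: walk n4→n3 to n0
  n7←n5: walk n5→n2→n1 to n0
  n8←n5: walk n5→n2→n1 to n0
  n8←n7: walk n7 to n0
  n0 → ∅
  n1 → {n7,n8}
  n2 → {n2,n7,n8}
  n3 → {n7}
  n4 → {n7}
  n5 → {n2,n7,n8}
  n6 → {n2}
  n7 → {n8}
  n8 → ∅

φ for q: defs {n0,n3,n7}
  DF⁺ = {n7,n8}

Answer: ["n7", "n8"]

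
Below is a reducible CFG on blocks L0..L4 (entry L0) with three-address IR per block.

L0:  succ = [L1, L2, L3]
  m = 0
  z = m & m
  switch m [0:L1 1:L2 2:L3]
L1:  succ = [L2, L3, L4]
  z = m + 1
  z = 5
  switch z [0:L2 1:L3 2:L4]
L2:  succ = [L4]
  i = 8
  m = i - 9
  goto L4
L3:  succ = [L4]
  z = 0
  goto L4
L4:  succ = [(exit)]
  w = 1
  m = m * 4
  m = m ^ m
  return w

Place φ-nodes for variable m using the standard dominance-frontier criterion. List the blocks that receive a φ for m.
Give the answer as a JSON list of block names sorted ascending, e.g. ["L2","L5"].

Answer: ["L4"]

Analysis:
idom tree: L1←L0 L2←L0 L3←L0 L4←L0
Join-block Dom:
  L2: preds {L0,L1}: {L0} ∩ {L0,L1} = {L0}; idom=L0
  L3: preds {L0,L1}: {L0} ∩ {L0,L1} = {L0}; idom=L0
  L4: preds {L1,L2,L3}: {L0,L1} ∩ {L0,L2} ∩ {L0,L3} = {L0}; idom=L0

DF walk-up:
  L2←L0: walk · to L0
  L2←L1: walk L1 to L0
  L3←L0: walk · to L0
  L3←L1: walk L1 to L0
  L4←L1: walk L1 to L0
  L4←L2: walk L2 to L0
  L4←L3: walk L3 to L0
  DF(L0)=∅
  DF(L1)={L2,L3,L4}
  DF(L2)={L4}
  DF(L3)={L4}
  DF(L4)=∅

φ for m: defs {L0,L2,L4}
  DF⁺ = {L4}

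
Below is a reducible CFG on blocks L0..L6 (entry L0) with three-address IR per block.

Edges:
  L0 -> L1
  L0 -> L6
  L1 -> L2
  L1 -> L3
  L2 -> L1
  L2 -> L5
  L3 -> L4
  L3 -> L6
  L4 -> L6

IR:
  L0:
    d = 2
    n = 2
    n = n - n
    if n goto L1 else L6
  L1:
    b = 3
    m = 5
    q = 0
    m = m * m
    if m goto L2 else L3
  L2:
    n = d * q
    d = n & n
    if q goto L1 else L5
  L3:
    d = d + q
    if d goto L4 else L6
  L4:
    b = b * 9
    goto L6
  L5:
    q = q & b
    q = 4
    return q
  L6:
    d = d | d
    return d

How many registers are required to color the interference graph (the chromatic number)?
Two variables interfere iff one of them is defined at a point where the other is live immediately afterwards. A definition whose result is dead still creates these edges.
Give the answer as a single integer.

def/use:
  L0: def={d,n} ue=∅
  L1: def={b,m,q} ue=∅
  L2: def={d,n} ue={d,q}
  L3: def={d} ue={d,q}
  L4: def={b} ue={b}
  L5: def={q} ue={b,q}
  L6: def={d} ue={d}

Liveness:
  L0: in=∅ out={d}
  L1: in={d} out={b,d,q}
  L2: in={b,d,q} out={b,d,q}
  L3: in={b,d,q} out={b,d}
  L4: in={b,d} out={d}
  L5: in={b,q} out=∅
  L6: in={d} out=∅

Interfere edges:
  b — {d,m,n,q}
  d — {b,m,n,q}
  m — {b,d,q}
  n — {b,d,q}
  q — {b,d,m,n}

Colouring:
  lower bound: {b,d,m,q} mutually conflict ⇒ χ ≥ 4
  4-colouring: R0={b}  R1={d}  R2={q}  R3={m,n}
  χ = 4

Answer: 4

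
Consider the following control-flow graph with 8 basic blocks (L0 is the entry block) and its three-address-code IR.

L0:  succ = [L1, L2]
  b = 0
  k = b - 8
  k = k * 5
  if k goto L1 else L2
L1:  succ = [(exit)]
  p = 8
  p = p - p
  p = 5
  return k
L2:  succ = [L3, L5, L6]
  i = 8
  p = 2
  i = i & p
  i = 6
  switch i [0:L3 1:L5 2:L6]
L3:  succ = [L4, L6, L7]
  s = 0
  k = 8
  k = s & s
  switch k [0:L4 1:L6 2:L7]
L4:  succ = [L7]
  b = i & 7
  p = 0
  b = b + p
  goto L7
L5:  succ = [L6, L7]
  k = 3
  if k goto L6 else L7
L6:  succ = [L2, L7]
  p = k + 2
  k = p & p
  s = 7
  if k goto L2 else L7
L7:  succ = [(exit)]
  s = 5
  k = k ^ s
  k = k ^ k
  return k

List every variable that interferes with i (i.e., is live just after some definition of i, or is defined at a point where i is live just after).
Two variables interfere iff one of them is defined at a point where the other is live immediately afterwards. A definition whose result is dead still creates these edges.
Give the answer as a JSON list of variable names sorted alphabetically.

def/use:
  L0: {b,k} / ∅
  L1: {p} / {k}
  L2: {i,p} / ∅
  L3: {k,s} / ∅
  L4: {b,p} / {i}
  L5: {k} / ∅
  L6: {k,p,s} / {k}
  L7: {k,s} / {k}

Backward fixpoint:
  L0: in=∅ out={k}
  L1: in={k} out=∅
  L2: in={k} out={i,k}
  L3: in={i} out={i,k}
  L4: in={i,k} out={k}
  L5: in=∅ out={k}
  L6: in={k} out={k}
  L7: in={k} out=∅

Interference:
  b↔{k,p}
  i↔{k,p,s}
  k↔{b,i,p,s}
  p↔{b,i,k}
  s↔{i,k}

N(i) = ["k", "p", "s"]

Answer: ["k", "p", "s"]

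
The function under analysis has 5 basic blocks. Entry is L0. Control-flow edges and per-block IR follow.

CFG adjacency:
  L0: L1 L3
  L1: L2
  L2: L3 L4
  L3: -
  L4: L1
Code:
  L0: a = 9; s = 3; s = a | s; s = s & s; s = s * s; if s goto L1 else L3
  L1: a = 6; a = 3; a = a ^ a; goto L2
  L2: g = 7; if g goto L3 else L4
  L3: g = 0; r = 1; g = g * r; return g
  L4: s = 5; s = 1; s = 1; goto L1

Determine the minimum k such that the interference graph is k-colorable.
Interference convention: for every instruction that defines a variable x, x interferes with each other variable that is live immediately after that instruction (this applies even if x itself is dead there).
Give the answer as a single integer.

Answer: 2

Analysis:
Per-block:
  L0: {a,s} / ∅
  L1: {a} / ∅
  L2: {g} / ∅
  L3: {g,r} / ∅
  L4: {s} / ∅

Liveness:
  live L0: ∅→∅
  live L1: ∅→∅
  live L2: ∅→∅
  live L3: ∅→∅
  live L4: ∅→∅

Conflict graph:
  a — {s}
  g — {r}
  r — {g}
  s — {a}

Chromatic number:
  clique {a,s} ⇒ need ≥ 2
  2-colouring: c0={a,g}  c1={r,s}
  χ = 2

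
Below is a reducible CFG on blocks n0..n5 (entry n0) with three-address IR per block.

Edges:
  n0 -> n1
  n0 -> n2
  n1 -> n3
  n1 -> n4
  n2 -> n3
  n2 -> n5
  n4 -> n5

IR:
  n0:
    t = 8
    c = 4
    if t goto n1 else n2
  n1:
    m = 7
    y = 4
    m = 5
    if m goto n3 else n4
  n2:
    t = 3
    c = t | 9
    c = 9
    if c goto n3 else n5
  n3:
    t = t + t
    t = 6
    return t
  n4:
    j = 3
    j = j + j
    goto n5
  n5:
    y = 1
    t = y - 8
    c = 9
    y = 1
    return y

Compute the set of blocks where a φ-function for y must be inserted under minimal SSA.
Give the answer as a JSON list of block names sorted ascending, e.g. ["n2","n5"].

Answer: ["n3", "n5"]

Working:
idom tree: n1←n0 n2←n0 n3←n0 n4←n1 n5←n0
Dom∩ at merges:
  n3: preds {n1,n2}: {n0,n1} ∩ {n0,n2} = {n0}; idom=n0
  n5: preds {n2,n4}: {n0,n2} ∩ {n0,n1,n4} = {n0}; idom=n0

DF derivation:
  n3←n1: walk n1 to n0
  n3←n2: walk n2 to n0
  n5←n2: walk n2 to n0
  n5←n4: walk n4→n1 to n0
  n0: DF=∅
  n1: DF={n3,n5}
  n2: DF={n3,n5}
  n3: DF=∅
  n4: DF={n5}
  n5: DF=∅

φ for y: defs {n1,n5}
  DF⁺ = {n3,n5}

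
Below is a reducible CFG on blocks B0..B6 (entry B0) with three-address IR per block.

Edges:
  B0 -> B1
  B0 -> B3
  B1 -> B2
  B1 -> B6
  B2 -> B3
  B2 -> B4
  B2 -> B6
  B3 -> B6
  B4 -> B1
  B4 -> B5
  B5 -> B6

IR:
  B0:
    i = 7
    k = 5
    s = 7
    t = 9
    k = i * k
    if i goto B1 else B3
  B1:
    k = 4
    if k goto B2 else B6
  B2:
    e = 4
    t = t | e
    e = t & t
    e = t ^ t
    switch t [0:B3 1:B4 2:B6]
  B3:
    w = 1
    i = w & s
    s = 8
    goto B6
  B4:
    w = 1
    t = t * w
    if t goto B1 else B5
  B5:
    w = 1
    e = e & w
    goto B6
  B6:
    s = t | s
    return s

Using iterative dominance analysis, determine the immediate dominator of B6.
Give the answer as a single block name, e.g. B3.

Answer: B0

Working:
idom tree: B1←B0 B2←B1 B3←B0 B4←B2 B5←B4 B6←B0
Dom at joins:
  B1: preds {B0,B4}: {B0} ∩ {B0,B1,B2,B4} = {B0}; idom=B0
  B3: preds {B0,B2}: {B0} ∩ {B0,B1,B2} = {B0}; idom=B0
  B6: preds {B1,B2,B3,B5}: {B0,B1} ∩ {B0,B1,B2} ∩ {B0,B3} ∩ {B0,B1,B2,B4,B5} = {B0}; idom=B0

idom(B6) = B0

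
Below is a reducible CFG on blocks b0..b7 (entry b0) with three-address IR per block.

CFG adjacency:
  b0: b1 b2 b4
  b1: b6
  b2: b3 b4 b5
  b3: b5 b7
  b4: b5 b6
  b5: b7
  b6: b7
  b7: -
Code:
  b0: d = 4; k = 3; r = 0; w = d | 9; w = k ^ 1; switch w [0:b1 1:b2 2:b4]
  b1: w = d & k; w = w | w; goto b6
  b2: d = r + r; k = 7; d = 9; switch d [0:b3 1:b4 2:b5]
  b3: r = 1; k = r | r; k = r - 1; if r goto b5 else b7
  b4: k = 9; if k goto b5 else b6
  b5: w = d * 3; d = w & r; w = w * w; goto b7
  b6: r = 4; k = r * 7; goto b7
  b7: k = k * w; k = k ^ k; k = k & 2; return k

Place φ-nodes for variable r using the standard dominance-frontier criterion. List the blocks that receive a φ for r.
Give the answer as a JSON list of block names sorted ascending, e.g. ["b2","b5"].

Answer: ["b5", "b7"]

Working:
idom tree: b1←b0 b2←b0 b3←b2 b4←b0 b5←b0 b6←b0 b7←b0
Join-block Dom:
  b4: preds {b0,b2}: {b0} ∩ {b0,b2} = {b0}; idom=b0
  b5: preds {b2,b3,b4}: {b0,b2} ∩ {b0,b2,b3} ∩ {b0,b4} = {b0}; idom=b0
  b6: preds {b1,b4}: {b0,b1} ∩ {b0,b4} = {b0}; idom=b0
  b7: preds {b3,b5,b6}: {b0,b2,b3} ∩ {b0,b5} ∩ {b0,b6} = {b0}; idom=b0

DF derivation:
  join b4 pred b0: · stop@b0
  join b4 pred b2: b2 stop@b0
  join b5 pred b2: b2 stop@b0
  join b5 pred b3: b3→b2 stop@b0
  join b5 pred b4: b4 stop@b0
  join b6 pred b1: b1 stop@b0
  join b6 pred b4: b4 stop@b0
  join b7 pred b3: b3→b2 stop@b0
  join b7 pred b5: b5 stop@b0
  join b7 pred b6: b6 stop@b0
  DF(b0)=∅
  DF(b1)={b6}
  DF(b2)={b4,b5,b7}
  DF(b3)={b5,b7}
  DF(b4)={b5,b6}
  DF(b5)={b7}
  DF(b6)={b7}
  DF(b7)=∅

φ for r: defs {b0,b3,b6}
  DF⁺ = {b5,b7}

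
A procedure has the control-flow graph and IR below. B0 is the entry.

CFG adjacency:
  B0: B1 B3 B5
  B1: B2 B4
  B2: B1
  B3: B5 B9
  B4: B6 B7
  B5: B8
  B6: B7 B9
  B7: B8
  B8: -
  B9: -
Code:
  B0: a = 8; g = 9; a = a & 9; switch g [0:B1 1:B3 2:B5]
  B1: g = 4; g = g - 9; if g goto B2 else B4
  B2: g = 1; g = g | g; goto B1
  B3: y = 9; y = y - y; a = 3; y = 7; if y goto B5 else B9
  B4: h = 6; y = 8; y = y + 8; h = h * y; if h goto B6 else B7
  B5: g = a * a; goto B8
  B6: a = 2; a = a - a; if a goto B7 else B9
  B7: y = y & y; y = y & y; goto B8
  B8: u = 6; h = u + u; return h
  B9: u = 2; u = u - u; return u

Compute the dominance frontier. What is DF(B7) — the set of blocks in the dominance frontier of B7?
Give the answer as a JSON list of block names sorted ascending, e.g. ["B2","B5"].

Answer: ["B8"]

Derivation:
idom tree: B1←B0 B2←B1 B3←B0 B4←B1 B5←B0 B6←B4 B7←B4 B8←B0 B9←B0
Join-block Dom:
  B1: preds {B0,B2}: {B0} ∩ {B0,B1,B2} = {B0}; idom=B0
  B5: preds {B0,B3}: {B0} ∩ {B0,B3} = {B0}; idom=B0
  B7: preds {B4,B6}: {B0,B1,B4} ∩ {B0,B1,B4,B6} = {B0,B1,B4}; idom=B4
  B8: preds {B5,B7}: {B0,B5} ∩ {B0,B1,B4,B7} = {B0}; idom=B0
  B9: preds {B3,B6}: {B0,B3} ∩ {B0,B1,B4,B6} = {B0}; idom=B0

DF walk-up:
  B1←B0: walk · to B0
  B1←B2: walk B2→B1 to B0
  B5←B0: walk · to B0
  B5←B3: walk B3 to B0
  B7←B4: walk · to B4
  B7←B6: walk B6 to B4
  B8←B5: walk B5 to B0
  B8←B7: walk B7→B4→B1 to B0
  B9←B3: walk B3 to B0
  B9←B6: walk B6→B4→B1 to B0
  B0: DF=∅
  B1: DF={B1,B8,B9}
  B2: DF={B1}
  B3: DF={B5,B9}
  B4: DF={B8,B9}
  B5: DF={B8}
  B6: DF={B7,B9}
  B7: DF={B8}
  B8: DF=∅
  B9: DF=∅

DF(B7) = ["B8"]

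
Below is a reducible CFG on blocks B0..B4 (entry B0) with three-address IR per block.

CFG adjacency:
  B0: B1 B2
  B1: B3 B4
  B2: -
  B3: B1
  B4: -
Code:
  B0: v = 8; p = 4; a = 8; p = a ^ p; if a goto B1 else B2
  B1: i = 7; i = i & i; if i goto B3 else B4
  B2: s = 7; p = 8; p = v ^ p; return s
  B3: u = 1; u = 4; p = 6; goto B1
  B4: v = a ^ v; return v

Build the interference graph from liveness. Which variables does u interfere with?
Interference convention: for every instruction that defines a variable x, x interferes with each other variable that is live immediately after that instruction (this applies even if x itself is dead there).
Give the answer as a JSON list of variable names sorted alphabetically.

Answer: ["a", "v"]

Working:
Block summaries:
  B0: {a,p,v} / ∅
  B1: {i} / ∅
  B2: {p,s} / {v}
  B3: {p,u} / ∅
  B4: {v} / {a,v}

Backward fixpoint:
  B0: in=∅ out={a,v}
  B1: in={a,v} out={a,v}
  B2: in={v} out=∅
  B3: in={a,v} out={a,v}
  B4: in={a,v} out=∅

Interference:
  a: {i,p,u,v}
  i: {a,v}
  p: {a,s,v}
  s: {p,v}
  u: {a,v}
  v: {a,i,p,s,u}

N(u) = ["a", "v"]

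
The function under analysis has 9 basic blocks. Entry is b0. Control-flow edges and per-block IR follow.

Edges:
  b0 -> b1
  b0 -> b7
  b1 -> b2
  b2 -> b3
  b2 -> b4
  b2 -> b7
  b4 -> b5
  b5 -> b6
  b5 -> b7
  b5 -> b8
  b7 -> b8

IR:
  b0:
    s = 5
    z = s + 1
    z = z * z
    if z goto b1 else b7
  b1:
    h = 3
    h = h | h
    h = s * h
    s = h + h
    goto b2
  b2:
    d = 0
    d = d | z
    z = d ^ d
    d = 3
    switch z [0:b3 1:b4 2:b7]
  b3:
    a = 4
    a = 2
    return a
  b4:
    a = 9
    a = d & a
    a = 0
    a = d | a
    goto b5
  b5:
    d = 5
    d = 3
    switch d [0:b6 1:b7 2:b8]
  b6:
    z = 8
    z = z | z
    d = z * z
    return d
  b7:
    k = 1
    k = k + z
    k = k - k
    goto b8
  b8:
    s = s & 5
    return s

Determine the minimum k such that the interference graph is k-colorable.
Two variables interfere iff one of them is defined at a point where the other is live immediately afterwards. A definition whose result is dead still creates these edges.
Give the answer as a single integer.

Per-block:
  b0: {s,z} / ∅
  b1: {h,s} / {s}
  b2: {d,z} / {z}
  b3: {a} / ∅
  b4: {a} / {d}
  b5: {d} / ∅
  b6: {d,z} / ∅
  b7: {k} / {z}
  b8: {s} / {s}

Backward fixpoint:
  live b0: ∅→{s,z}
  live b1: {s,z}→{s,z}
  live b2: {s,z}→{d,s,z}
  live b3: ∅→∅
  live b4: {d,s,z}→{s,z}
  live b5: {s,z}→{s,z}
  live b6: ∅→∅
  live b7: {s,z}→{s}
  live b8: {s}→∅

Interfere edges:
  a — {d,s,z}
  d — {a,s,z}
  h — {s,z}
  k — {s,z}
  s — {a,d,h,k,z}
  z — {a,d,h,k,s}

Chromatic number:
  lower bound: {a,d,s,z} mutually conflict ⇒ χ ≥ 4
  4-colouring: r0={s}  r1={z}  r2={a,h,k}  r3={d}
  χ = 4

Answer: 4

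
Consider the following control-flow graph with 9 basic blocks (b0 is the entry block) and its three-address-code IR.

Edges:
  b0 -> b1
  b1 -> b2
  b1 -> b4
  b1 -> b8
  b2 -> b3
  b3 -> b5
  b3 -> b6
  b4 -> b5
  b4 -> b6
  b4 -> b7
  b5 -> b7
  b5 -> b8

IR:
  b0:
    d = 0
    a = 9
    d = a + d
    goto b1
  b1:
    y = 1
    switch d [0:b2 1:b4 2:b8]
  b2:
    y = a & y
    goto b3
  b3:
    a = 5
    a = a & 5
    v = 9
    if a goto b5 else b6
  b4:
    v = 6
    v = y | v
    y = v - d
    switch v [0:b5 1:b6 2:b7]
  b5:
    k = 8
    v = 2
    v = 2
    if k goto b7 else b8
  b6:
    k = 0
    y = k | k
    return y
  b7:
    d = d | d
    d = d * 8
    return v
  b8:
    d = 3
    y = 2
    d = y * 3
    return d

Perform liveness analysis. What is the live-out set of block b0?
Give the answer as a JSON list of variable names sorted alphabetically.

Block summaries:
  b0: def={a,d} ue=∅
  b1: def={y} ue={d}
  b2: def={y} ue={a,y}
  b3: def={a,v} ue=∅
  b4: def={v,y} ue={d,y}
  b5: def={k,v} ue=∅
  b6: def={k,y} ue=∅
  b7: def={d} ue={d,v}
  b8: def={d,y} ue=∅

Backward fixpoint:
  b0 li=∅ lo={a,d}
  b1 li={a,d} lo={a,d,y}
  b2 li={a,d,y} lo={d}
  b3 li={d} lo={d}
  b4 li={d,y} lo={d,v}
  b5 li={d} lo={d,v}
  b6 li=∅ lo=∅
  b7 li={d,v} lo=∅
  b8 li=∅ lo=∅

live-out(b0) = ["a", "d"]

Answer: ["a", "d"]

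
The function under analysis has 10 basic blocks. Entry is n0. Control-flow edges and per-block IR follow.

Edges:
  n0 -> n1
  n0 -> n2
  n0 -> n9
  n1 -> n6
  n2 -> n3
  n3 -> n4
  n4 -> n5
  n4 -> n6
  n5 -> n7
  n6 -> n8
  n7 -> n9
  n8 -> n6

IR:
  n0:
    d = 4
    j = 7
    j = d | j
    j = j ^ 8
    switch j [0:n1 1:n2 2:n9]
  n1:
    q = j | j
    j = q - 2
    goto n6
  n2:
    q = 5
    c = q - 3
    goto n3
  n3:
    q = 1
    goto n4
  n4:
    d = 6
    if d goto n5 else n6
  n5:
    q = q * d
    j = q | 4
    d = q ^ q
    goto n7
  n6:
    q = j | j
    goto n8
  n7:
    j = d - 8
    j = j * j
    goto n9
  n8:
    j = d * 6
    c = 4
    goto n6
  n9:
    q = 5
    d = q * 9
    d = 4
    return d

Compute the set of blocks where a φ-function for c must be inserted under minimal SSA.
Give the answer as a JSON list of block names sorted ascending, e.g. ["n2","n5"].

idom tree: n1←n0 n2←n0 n3←n2 n4←n3 n5←n4 n6←n0 n7←n5 n8←n6 n9←n0
Dom∩ at merges:
  n6: preds {n1,n4,n8}: {n0,n1} ∩ {n0,n2,n3,n4} ∩ {n0,n6,n8} = {n0}; idom=n0
  n9: preds {n0,n7}: {n0} ∩ {n0,n2,n3,n4,n5,n7} = {n0}; idom=n0

Frontier:
  join n6 pred n1: n1 stop@n0
  join n6 pred n4: n4→n3→n2 stop@n0
  join n6 pred n8: n8→n6 stop@n0
  join n9 pred n0: · stop@n0
  join n9 pred n7: n7→n5→n4→n3→n2 stop@n0
  n0 → ∅
  n1 → {n6}
  n2 → {n6,n9}
  n3 → {n6,n9}
  n4 → {n6,n9}
  n5 → {n9}
  n6 → {n6}
  n7 → {n9}
  n8 → {n6}
  n9 → ∅

φ for c: defs {n2,n8}
  DF⁺ = {n6,n9}

Answer: ["n6", "n9"]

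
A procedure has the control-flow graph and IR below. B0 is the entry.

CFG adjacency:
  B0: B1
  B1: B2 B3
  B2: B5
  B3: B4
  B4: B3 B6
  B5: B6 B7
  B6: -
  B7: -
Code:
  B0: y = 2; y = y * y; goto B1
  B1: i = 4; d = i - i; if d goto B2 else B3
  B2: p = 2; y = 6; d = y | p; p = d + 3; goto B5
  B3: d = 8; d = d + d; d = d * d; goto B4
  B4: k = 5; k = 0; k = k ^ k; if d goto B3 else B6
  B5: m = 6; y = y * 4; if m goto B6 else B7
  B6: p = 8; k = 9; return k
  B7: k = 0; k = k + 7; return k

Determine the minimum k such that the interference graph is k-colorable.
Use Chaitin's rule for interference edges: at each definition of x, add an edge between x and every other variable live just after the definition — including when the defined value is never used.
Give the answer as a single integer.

Answer: 2

Working:
Per-block:
  B0: def={y} ue=∅
  B1: def={d,i} ue=∅
  B2: def={d,p,y} ue=∅
  B3: def={d} ue=∅
  B4: def={k} ue={d}
  B5: def={m,y} ue={y}
  B6: def={k,p} ue=∅
  B7: def={k} ue=∅

Live sets:
  live B0: ∅→∅
  live B1: ∅→∅
  live B2: ∅→{y}
  live B3: ∅→{d}
  live B4: {d}→∅
  live B5: {y}→∅
  live B6: ∅→∅
  live B7: ∅→∅

Interference:
  d — {k,y}
  i — ∅
  k — {d}
  m — {y}
  p — {y}
  y — {d,m,p}

Registers:
  clique {d,k} ⇒ need ≥ 2
  2-colouring: R0={i,k,y}  R1={d,m,p}
  χ = 2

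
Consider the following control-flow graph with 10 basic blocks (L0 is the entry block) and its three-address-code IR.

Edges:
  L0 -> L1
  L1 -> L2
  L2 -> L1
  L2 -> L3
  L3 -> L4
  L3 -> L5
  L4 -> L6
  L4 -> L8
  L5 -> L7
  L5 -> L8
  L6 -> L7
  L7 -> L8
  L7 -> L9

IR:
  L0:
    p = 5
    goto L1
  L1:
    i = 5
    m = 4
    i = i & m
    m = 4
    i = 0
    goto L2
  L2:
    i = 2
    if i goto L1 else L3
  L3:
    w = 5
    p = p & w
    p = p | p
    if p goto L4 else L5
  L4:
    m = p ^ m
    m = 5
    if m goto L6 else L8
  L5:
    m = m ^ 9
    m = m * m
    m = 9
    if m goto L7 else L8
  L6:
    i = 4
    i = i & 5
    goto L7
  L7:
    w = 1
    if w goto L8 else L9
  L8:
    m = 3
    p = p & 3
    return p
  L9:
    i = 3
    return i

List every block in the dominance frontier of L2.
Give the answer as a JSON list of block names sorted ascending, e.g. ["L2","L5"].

Answer: ["L1"]

Analysis:
idom tree: L1←L0 L2←L1 L3←L2 L4←L3 L5←L3 L6←L4 L7←L3 L8←L3 L9←L7
Dom∩ at merges:
  L1: preds {L0,L2}: {L0} ∩ {L0,L1,L2} = {L0}; idom=L0
  L7: preds {L5,L6}: {L0,L1,L2,L3,L5} ∩ {L0,L1,L2,L3,L4,L6} = {L0,L1,L2,L3}; idom=L3
  L8: preds {L4,L5,L7}: {L0,L1,L2,L3,L4} ∩ {L0,L1,L2,L3,L5} ∩ {L0,L1,L2,L3,L7} = {L0,L1,L2,L3}; idom=L3

DF walk-up:
  join L1 pred L0: · stop@L0
  join L1 pred L2: L2→L1 stop@L0
  join L7 pred L5: L5 stop@L3
  join L7 pred L6: L6→L4 stop@L3
  join L8 pred L4: L4 stop@L3
  join L8 pred L5: L5 stop@L3
  join L8 pred L7: L7 stop@L3
  DF(L0)=∅
  DF(L1)={L1}
  DF(L2)={L1}
  DF(L3)=∅
  DF(L4)={L7,L8}
  DF(L5)={L7,L8}
  DF(L6)={L7}
  DF(L7)={L8}
  DF(L8)=∅
  DF(L9)=∅

DF(L2) = ["L1"]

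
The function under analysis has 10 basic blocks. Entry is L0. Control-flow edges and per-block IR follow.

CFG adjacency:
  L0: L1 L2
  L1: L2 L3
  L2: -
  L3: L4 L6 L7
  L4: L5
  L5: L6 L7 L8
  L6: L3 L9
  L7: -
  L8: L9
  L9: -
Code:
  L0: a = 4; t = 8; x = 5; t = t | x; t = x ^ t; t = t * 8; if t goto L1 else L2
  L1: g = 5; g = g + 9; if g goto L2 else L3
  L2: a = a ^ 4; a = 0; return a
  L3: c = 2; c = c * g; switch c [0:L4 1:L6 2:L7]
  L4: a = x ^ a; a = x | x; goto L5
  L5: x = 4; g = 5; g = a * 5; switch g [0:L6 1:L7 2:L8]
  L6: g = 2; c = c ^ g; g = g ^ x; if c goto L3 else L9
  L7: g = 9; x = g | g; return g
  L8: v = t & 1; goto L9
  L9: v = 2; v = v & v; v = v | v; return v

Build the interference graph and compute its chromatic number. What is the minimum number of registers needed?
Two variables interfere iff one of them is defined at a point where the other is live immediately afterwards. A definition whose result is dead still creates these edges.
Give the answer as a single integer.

Block summaries:
  L0: {a,t,x} / ∅
  L1: {g} / ∅
  L2: {a} / {a}
  L3: {c} / {g}
  L4: {a} / {a,x}
  L5: {g,x} / {a}
  L6: {c,g} / {c,x}
  L7: {g,x} / ∅
  L8: {v} / {t}
  L9: {v} / ∅

Backward fixpoint:
  live L0: ∅→{a,t,x}
  live L1: {a,t,x}→{a,g,t,x}
  live L2: {a}→∅
  live L3: {a,g,t,x}→{a,c,t,x}
  live L4: {a,c,t,x}→{a,c,t}
  live L5: {a,c,t}→{a,c,t,x}
  live L6: {a,c,t,x}→{a,g,t,x}
  live L7: ∅→∅
  live L8: {t}→∅
  live L9: ∅→∅

Conflict graph:
  a↔{c,g,t,x}
  c↔{a,g,t,x}
  g↔{a,c,t,x}
  t↔{a,c,g,x}
  v↔∅
  x↔{a,c,g,t}

Chromatic number:
  {a,c,g,t,x} pairwise interfere (5-clique) ⇒ χ ≥ 5
  5-colouring: c0={a,v}  c1={c}  c2={g}  c3={t}  c4={x}
  χ = 5

Answer: 5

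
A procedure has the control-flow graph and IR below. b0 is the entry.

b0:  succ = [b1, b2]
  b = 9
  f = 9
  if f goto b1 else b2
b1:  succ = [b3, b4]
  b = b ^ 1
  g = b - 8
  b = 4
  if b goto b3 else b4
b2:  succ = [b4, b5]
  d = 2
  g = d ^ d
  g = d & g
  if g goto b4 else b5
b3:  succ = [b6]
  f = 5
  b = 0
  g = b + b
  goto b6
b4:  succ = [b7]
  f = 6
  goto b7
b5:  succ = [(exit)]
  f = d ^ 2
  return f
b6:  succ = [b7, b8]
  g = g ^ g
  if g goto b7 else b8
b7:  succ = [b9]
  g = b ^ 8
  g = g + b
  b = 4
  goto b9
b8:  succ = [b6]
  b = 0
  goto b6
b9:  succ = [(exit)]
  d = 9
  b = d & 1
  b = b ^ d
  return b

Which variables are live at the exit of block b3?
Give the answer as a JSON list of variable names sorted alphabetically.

Per-block:
  b0: {b,f} / ∅
  b1: {b,g} / {b}
  b2: {d,g} / ∅
  b3: {b,f,g} / ∅
  b4: {f} / ∅
  b5: {f} / {d}
  b6: {g} / {g}
  b7: {b,g} / {b}
  b8: {b} / ∅
  b9: {b,d} / ∅

Liveness:
  b0: in=∅ out={b}
  b1: in={b} out={b}
  b2: in={b} out={b,d}
  b3: in=∅ out={b,g}
  b4: in={b} out={b}
  b5: in={d} out=∅
  b6: in={b,g} out={b,g}
  b7: in={b} out=∅
  b8: in={g} out={b,g}
  b9: in=∅ out=∅

live-out(b3) = ["b", "g"]

Answer: ["b", "g"]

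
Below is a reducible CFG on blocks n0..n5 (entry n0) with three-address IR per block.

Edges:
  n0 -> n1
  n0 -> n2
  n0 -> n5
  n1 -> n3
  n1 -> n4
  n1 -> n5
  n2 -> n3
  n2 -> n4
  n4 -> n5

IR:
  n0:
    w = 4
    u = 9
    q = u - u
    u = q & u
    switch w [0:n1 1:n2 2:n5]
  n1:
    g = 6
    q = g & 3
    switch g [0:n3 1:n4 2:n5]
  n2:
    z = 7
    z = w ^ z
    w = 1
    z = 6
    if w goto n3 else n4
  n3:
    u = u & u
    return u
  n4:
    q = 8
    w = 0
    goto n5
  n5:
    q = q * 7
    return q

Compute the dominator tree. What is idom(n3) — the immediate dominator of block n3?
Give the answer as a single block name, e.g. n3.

Answer: n0

Derivation:
idom tree: n1←n0 n2←n0 n3←n0 n4←n0 n5←n0
Dom∩ at merges:
  n3: preds {n1,n2}: {n0,n1} ∩ {n0,n2} = {n0}; idom=n0
  n4: preds {n1,n2}: {n0,n1} ∩ {n0,n2} = {n0}; idom=n0
  n5: preds {n0,n1,n4}: {n0} ∩ {n0,n1} ∩ {n0,n4} = {n0}; idom=n0

idom(n3) = n0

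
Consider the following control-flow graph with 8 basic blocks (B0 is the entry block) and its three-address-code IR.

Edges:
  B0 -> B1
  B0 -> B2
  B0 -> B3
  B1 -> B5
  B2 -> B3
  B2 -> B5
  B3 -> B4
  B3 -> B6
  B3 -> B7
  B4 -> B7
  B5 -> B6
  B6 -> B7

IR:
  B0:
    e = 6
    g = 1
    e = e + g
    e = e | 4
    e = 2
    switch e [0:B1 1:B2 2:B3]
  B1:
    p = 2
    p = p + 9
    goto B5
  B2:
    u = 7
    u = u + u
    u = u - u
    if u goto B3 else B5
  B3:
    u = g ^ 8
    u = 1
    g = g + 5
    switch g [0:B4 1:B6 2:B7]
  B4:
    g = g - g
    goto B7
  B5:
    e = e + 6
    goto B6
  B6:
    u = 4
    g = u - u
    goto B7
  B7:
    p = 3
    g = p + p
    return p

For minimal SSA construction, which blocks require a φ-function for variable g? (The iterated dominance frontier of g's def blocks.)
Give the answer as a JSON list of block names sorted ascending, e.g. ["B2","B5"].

idom tree: B1←B0 B2←B0 B3←B0 B4←B3 B5←B0 B6←B0 B7←B0
Dom at joins:
  B3: preds {B0,B2}: {B0} ∩ {B0,B2} = {B0}; idom=B0
  B5: preds {B1,B2}: {B0,B1} ∩ {B0,B2} = {B0}; idom=B0
  B6: preds {B3,B5}: {B0,B3} ∩ {B0,B5} = {B0}; idom=B0
  B7: preds {B3,B4,B6}: {B0,B3} ∩ {B0,B3,B4} ∩ {B0,B6} = {B0}; idom=B0

DF walk-up:
  B3←B0: walk · to B0
  B3←B2: walk B2 to B0
  B5←B1: walk B1 to B0
  B5←B2: walk B2 to B0
  B6←B3: walk B3 to B0
  B6←B5: walk B5 to B0
  B7←B3: walk B3 to B0
  B7←B4: walk B4→B3 to B0
  B7←B6: walk B6 to B0
  B0 → ∅
  B1 → {B5}
  B2 → {B3,B5}
  B3 → {B6,B7}
  B4 → {B7}
  B5 → {B6}
  B6 → {B7}
  B7 → ∅

φ for g: defs {B0,B3,B4,B6,B7}
  DF⁺ = {B6,B7}

Answer: ["B6", "B7"]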